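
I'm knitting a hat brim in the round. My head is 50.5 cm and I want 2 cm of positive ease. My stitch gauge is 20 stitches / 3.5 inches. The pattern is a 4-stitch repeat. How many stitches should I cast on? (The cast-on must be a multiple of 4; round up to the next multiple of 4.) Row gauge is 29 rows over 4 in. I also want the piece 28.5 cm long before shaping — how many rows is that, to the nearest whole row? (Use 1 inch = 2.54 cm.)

Finished = 50.5 + 2 = 52.5 cm.
52.5 cm × 1/2.54 = 20.67 inches.
20/3.5 = 5.714 sts per in; 20.67 × 5.714 = 118.11 sts.
Next multiple of 4 → 120.
28.5 cm = 11.22 inches; × 7.25 = 81.35 → 81 rows.

Cast on 120 stitches; work 81 rows.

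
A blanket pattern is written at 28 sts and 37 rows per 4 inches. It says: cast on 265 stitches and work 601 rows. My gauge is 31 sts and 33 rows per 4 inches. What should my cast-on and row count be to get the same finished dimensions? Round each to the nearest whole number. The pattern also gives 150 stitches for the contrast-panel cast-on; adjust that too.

Cast on 293 stitches; work 536 rows; contrast-panel cast-on 166 stitches.

Stitches: 265 × 31/28 = 293.39 → 293.
Rows: 601 × 33/37 = 536.03 → 536.
contrast-panel cast-on: 150 × 31/28 = 166.07 → 166.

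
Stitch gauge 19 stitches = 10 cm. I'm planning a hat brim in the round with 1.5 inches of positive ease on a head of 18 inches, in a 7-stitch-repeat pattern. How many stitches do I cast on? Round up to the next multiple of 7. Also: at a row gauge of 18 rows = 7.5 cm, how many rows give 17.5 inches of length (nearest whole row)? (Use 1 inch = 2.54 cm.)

Cast on 98 stitches; work 107 rows.

Finished = 18 + 1.5 = 19.5 inches.
19.5 inches × 2.54 = 49.53 cm.
19/10 = 1.9 sts per cm; 49.53 × 1.9 = 94.11 sts.
Next multiple of 7 → 98.
17.5 inches = 44.45 cm; × 2.4 = 106.68 → 107 rows.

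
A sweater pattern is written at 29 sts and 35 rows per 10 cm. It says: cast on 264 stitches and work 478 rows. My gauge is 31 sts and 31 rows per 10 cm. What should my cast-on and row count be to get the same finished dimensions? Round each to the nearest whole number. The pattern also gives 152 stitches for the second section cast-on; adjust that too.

Stitches: 264 × 31/29 = 282.21 → 282.
Rows: 478 × 31/35 = 423.37 → 423.
second section cast-on: 152 × 31/29 = 162.48 → 162.

Cast on 282 stitches; work 423 rows; second section cast-on 162 stitches.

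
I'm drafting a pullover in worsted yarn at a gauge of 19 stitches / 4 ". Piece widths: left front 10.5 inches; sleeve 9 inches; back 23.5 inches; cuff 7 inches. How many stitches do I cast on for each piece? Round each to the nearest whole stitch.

left front 50; sleeve 43; back 112; cuff 33.

Rate = 19/4 = 4.75 sts per in.
left front: 10.5 × 4.75 = 49.88 → 50.
sleeve: 9 × 4.75 = 42.75 → 43.
back: 23.5 × 4.75 = 111.62 → 112.
cuff: 7 × 4.75 = 33.25 → 33.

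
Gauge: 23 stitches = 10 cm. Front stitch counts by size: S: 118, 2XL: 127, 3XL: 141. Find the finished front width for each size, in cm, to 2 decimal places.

S 51.30 cm; 2XL 55.22 cm; 3XL 61.30 cm.

23/10 = 2.3 sts per cm.
S: 118 / 2.3 = 51.304 → 51.30 cm.
2XL: 127 / 2.3 = 55.217 → 55.22 cm.
3XL: 141 / 2.3 = 61.304 → 61.30 cm.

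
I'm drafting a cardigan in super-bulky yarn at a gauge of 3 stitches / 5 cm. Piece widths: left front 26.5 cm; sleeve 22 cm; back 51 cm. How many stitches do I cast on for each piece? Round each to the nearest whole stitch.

left front 16; sleeve 13; back 31.

Rate = 3/5 = 0.6 sts per cm.
left front: 26.5 × 0.6 = 15.90 → 16.
sleeve: 22 × 0.6 = 13.20 → 13.
back: 51 × 0.6 = 30.60 → 31.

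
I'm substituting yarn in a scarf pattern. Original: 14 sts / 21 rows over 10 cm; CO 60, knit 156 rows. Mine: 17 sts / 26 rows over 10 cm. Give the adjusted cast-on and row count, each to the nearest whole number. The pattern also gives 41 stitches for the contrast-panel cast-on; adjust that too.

Stitches: 60 × 17/14 = 72.86 → 73.
Rows: 156 × 26/21 = 193.14 → 193.
contrast-panel cast-on: 41 × 17/14 = 49.79 → 50.

Cast on 73 stitches; work 193 rows; contrast-panel cast-on 50 stitches.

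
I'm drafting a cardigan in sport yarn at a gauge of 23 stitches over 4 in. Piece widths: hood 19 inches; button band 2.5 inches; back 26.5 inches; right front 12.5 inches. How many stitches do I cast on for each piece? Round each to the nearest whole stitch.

Rate = 23/4 = 5.75 sts per in.
hood: 19 × 5.75 = 109.25 → 109.
button band: 2.5 × 5.75 = 14.38 → 14.
back: 26.5 × 5.75 = 152.38 → 152.
right front: 12.5 × 5.75 = 71.88 → 72.

hood 109; button band 14; back 152; right front 72.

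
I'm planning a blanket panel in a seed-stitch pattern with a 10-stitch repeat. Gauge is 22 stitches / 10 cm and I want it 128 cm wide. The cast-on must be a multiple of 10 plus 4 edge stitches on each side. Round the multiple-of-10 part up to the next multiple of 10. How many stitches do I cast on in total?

Cast on 288 stitches.

22 / 10 = 2.2 sts per cm.
128 × 2.2 = 281.60 sts.
Less 8 edge sts → 273.60 for the repeat.
Next multiple of 10: 280.
Add back 8 edge sts → 288.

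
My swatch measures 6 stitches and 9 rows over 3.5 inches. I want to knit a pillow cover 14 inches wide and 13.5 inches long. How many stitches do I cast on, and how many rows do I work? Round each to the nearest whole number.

Cast on 24 stitches and work 35 rows.

Stitch gauge = 6/3.5 = 1.714 sts/in; 14 × 1.714 = 24.00 → 24 sts.
Row gauge = 9/3.5 = 2.571 rows/in; 13.5 × 2.571 = 34.71 → 35 rows.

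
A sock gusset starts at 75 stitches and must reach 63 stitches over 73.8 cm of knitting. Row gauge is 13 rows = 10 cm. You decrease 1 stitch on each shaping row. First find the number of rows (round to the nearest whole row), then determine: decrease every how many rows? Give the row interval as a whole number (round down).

Rows = 73.8 × 1.3 = 95.9 → 96 rows.
Stitches to remove: 12 → 12 shaping rows (at 1 st each).
96 / 12 = 8.00 → every 8 rows.

Decrease every 8th row.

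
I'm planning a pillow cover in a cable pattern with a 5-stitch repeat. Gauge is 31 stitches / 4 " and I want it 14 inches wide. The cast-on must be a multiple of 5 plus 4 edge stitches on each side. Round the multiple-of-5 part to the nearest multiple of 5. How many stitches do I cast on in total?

108 stitches.

31 / 4 = 7.75 sts per inch.
14 × 7.75 = 108.50 sts.
Less 8 edge sts → 100.50 for the repeat.
Nearest multiple of 5: 100.
Add back 8 edge sts → 108.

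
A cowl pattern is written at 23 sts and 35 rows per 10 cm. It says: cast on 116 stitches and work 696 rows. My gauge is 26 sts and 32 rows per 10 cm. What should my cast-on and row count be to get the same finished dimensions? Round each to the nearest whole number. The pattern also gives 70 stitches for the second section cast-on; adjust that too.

Cast on 131 stitches; work 636 rows; second section cast-on 79 stitches.

Stitches: 116 × 26/23 = 131.13 → 131.
Rows: 696 × 32/35 = 636.34 → 636.
second section cast-on: 70 × 26/23 = 79.13 → 79.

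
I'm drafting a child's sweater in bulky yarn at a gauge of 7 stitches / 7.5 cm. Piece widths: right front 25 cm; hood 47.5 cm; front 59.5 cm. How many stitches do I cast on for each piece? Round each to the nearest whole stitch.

Rate = 7/7.5 = 0.933 sts per cm.
right front: 25 × 0.933 = 23.33 → 23.
hood: 47.5 × 0.933 = 44.33 → 44.
front: 59.5 × 0.933 = 55.53 → 56.

right front 23; hood 44; front 56.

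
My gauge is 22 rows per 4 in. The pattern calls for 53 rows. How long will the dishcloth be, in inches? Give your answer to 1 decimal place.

9.6 inches.

22 rows / 4 inch = 5.5 rows per inch.
53 / 5.5 = 9.64 inches.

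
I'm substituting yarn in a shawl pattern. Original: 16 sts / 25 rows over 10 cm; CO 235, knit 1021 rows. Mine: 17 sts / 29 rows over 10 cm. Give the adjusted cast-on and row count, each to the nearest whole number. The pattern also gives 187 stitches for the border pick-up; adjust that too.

Cast on 250 stitches; work 1184 rows; border pick-up 199 stitches.

Stitches: 235 × 17/16 = 249.69 → 250.
Rows: 1021 × 29/25 = 1184.36 → 1184.
border pick-up: 187 × 17/16 = 198.69 → 199.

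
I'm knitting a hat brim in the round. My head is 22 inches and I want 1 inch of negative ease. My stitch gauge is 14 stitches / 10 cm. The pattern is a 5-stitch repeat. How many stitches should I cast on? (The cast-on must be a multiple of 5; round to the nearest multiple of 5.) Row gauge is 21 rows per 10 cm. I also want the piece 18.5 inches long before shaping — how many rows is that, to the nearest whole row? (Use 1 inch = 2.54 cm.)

Cast on 75 stitches; work 99 rows.

Finished = 22 − 1 = 21 inches.
21 inches × 2.54 = 53.34 cm.
14/10 = 1.4 sts per cm; 53.34 × 1.4 = 74.68 sts.
Nearest multiple of 5 → 75.
18.5 inches = 46.99 cm; × 2.1 = 98.68 → 99 rows.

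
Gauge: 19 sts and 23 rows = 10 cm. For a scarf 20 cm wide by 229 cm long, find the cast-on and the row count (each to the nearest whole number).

Cast on 38 stitches and work 527 rows.

Stitch gauge = 19/10 = 1.9 sts/cm; 20 × 1.9 = 38.00 → 38 sts.
Row gauge = 23/10 = 2.3 rows/cm; 229 × 2.3 = 526.70 → 527 rows.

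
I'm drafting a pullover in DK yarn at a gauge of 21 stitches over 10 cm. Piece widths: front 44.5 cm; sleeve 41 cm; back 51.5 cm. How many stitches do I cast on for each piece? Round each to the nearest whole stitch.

front 93; sleeve 86; back 108.

Rate = 21/10 = 2.1 sts per cm.
front: 44.5 × 2.1 = 93.45 → 93.
sleeve: 41 × 2.1 = 86.10 → 86.
back: 51.5 × 2.1 = 108.15 → 108.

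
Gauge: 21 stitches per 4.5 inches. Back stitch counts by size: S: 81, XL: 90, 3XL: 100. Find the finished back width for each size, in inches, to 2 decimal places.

21/4.5 = 4.667 sts per in.
S: 81 / 4.667 = 17.357 → 17.36 in.
XL: 90 / 4.667 = 19.286 → 19.29 in.
3XL: 100 / 4.667 = 21.429 → 21.43 in.

S 17.36 inches; XL 19.29 inches; 3XL 21.43 inches.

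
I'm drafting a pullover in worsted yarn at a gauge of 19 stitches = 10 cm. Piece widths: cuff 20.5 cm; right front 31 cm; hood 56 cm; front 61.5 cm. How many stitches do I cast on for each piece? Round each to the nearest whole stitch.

cuff 39; right front 59; hood 106; front 117.

Rate = 19/10 = 1.9 sts per cm.
cuff: 20.5 × 1.9 = 38.95 → 39.
right front: 31 × 1.9 = 58.90 → 59.
hood: 56 × 1.9 = 106.40 → 106.
front: 61.5 × 1.9 = 116.85 → 117.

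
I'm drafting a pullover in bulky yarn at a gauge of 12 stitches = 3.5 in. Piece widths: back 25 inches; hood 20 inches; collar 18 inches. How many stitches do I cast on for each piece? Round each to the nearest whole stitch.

back 86; hood 69; collar 62.

Rate = 12/3.5 = 3.429 sts per in.
back: 25 × 3.429 = 85.71 → 86.
hood: 20 × 3.429 = 68.57 → 69.
collar: 18 × 3.429 = 61.71 → 62.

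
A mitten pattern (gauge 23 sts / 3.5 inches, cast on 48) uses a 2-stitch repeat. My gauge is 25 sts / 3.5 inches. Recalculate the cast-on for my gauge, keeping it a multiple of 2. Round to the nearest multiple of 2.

48 × 25 / 23 = 52.17.
Nearest multiple of 2: 52.

52 stitches.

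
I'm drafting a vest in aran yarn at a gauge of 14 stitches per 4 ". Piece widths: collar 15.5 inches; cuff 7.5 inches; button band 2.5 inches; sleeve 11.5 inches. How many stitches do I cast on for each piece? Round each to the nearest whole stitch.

Rate = 14/4 = 3.5 sts per in.
collar: 15.5 × 3.5 = 54.25 → 54.
cuff: 7.5 × 3.5 = 26.25 → 26.
button band: 2.5 × 3.5 = 8.75 → 9.
sleeve: 11.5 × 3.5 = 40.25 → 40.

collar 54; cuff 26; button band 9; sleeve 40.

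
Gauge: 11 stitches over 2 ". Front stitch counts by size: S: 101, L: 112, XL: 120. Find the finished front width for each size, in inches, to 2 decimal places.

S 18.36 inches; L 20.36 inches; XL 21.82 inches.

11/2 = 5.5 sts per in.
S: 101 / 5.5 = 18.364 → 18.36 in.
L: 112 / 5.5 = 20.364 → 20.36 in.
XL: 120 / 5.5 = 21.818 → 21.82 in.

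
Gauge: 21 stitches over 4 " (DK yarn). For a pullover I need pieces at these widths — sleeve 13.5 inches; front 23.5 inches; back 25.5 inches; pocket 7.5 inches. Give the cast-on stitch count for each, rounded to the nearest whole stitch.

sleeve 71; front 123; back 134; pocket 39.

Rate = 21/4 = 5.25 sts per in.
sleeve: 13.5 × 5.25 = 70.88 → 71.
front: 23.5 × 5.25 = 123.38 → 123.
back: 25.5 × 5.25 = 133.88 → 134.
pocket: 7.5 × 5.25 = 39.38 → 39.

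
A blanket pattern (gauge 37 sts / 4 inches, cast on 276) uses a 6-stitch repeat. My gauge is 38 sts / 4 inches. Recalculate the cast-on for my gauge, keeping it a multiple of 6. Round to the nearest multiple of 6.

Cast on 282 stitches.

276 × 38 / 37 = 283.46.
Nearest multiple of 6: 282.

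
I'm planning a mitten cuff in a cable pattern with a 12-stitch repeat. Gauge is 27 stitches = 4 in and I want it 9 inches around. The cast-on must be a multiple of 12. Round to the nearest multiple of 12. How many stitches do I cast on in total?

60 stitches.

27 / 4 = 6.75 sts per inch.
9 × 6.75 = 60.75 sts.
Nearest multiple of 12: 60.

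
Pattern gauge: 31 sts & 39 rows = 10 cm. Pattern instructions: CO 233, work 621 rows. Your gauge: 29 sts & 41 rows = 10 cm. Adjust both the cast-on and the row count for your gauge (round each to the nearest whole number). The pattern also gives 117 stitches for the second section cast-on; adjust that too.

Stitches: 233 × 29/31 = 217.97 → 218.
Rows: 621 × 41/39 = 652.85 → 653.
second section cast-on: 117 × 29/31 = 109.45 → 109.

Cast on 218 stitches; work 653 rows; second section cast-on 109 stitches.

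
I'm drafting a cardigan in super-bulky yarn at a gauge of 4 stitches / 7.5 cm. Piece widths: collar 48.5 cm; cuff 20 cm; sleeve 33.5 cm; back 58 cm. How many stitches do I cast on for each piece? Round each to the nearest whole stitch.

Rate = 4/7.5 = 0.533 sts per cm.
collar: 48.5 × 0.533 = 25.87 → 26.
cuff: 20 × 0.533 = 10.67 → 11.
sleeve: 33.5 × 0.533 = 17.87 → 18.
back: 58 × 0.533 = 30.93 → 31.

collar 26; cuff 11; sleeve 18; back 31.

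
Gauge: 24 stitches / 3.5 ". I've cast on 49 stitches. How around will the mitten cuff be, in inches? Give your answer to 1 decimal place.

24 stitches / 3.5 inch = 6.857 stitches per inch.
49 / 6.857 = 7.15 inches.

7.1 inches.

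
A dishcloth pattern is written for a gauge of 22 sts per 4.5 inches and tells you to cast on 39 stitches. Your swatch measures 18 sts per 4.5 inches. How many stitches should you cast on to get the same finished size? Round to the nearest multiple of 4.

Scale factor = 18 / 22 = 0.818.
39 × 18 / 22 = 31.91 sts.
→ 32 sts.

CO 32 sts.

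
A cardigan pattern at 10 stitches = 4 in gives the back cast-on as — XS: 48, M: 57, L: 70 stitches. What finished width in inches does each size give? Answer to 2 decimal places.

10/4 = 2.5 sts per in.
XS: 48 / 2.5 = 19.200 → 19.20 in.
M: 57 / 2.5 = 22.800 → 22.80 in.
L: 70 / 2.5 = 28.000 → 28.00 in.

XS 19.20 inches; M 22.80 inches; L 28.00 inches.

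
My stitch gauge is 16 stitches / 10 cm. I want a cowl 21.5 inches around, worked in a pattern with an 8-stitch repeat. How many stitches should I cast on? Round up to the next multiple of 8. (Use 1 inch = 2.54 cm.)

21.5 in = 21.5 × 2.54 = 54.61 cm.
16 / 10 = 1.6 sts/cm.
54.61 × 1.6 = 87.38 sts.
→ 88.

88 stitches.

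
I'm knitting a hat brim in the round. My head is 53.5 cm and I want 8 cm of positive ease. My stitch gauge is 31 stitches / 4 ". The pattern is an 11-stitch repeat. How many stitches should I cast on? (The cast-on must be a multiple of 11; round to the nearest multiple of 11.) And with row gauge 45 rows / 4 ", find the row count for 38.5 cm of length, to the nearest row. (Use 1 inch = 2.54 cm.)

Cast on 187 stitches; work 171 rows.

Finished = 53.5 + 8 = 61.5 cm.
61.5 cm × 1/2.54 = 24.21 inches.
31/4 = 7.75 sts per in; 24.21 × 7.75 = 187.65 sts.
Nearest multiple of 11 → 187.
38.5 cm = 15.16 inches; × 11.25 = 170.52 → 171 rows.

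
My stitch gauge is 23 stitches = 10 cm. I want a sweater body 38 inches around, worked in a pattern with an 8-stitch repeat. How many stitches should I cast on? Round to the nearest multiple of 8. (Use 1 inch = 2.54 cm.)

38 in = 38 × 2.54 = 96.52 cm.
23 / 10 = 2.3 sts/cm.
96.52 × 2.3 = 222.00 sts.
→ 224.

CO 224 sts.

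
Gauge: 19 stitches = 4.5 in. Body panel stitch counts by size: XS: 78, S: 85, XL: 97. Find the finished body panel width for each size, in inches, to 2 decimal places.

XS 18.47 inches; S 20.13 inches; XL 22.97 inches.

19/4.5 = 4.222 sts per in.
XS: 78 / 4.222 = 18.474 → 18.47 in.
S: 85 / 4.222 = 20.132 → 20.13 in.
XL: 97 / 4.222 = 22.974 → 22.97 in.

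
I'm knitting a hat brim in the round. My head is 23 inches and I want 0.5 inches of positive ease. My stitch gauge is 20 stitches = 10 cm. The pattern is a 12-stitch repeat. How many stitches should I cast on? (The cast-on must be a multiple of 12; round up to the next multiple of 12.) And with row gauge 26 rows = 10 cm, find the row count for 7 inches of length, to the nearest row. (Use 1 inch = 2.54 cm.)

Finished = 23 + 0.5 = 23.5 inches.
23.5 inches × 2.54 = 59.69 cm.
20/10 = 2 sts per cm; 59.69 × 2 = 119.38 sts.
Next multiple of 12 → 120.
7 inches = 17.78 cm; × 2.6 = 46.23 → 46 rows.

Cast on 120 stitches; work 46 rows.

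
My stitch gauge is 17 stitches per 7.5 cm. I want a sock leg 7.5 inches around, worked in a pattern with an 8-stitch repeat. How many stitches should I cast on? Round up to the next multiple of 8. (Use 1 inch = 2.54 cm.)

48 stitches.

7.5 in = 7.5 × 2.54 = 19.05 cm.
17 / 7.5 = 2.267 sts/cm.
19.05 × 2.267 = 43.18 sts.
→ 48.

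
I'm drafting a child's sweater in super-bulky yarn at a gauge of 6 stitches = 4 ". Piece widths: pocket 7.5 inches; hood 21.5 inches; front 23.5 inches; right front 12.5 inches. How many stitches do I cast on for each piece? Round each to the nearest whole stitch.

Rate = 6/4 = 1.5 sts per in.
pocket: 7.5 × 1.5 = 11.25 → 11.
hood: 21.5 × 1.5 = 32.25 → 32.
front: 23.5 × 1.5 = 35.25 → 35.
right front: 12.5 × 1.5 = 18.75 → 19.

pocket 11; hood 32; front 35; right front 19.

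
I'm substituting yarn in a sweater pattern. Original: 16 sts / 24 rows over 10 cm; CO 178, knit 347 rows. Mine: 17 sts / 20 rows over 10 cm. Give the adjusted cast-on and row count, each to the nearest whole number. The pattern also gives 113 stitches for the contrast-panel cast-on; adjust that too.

Cast on 189 stitches; work 289 rows; contrast-panel cast-on 120 stitches.

Stitches: 178 × 17/16 = 189.12 → 189.
Rows: 347 × 20/24 = 289.17 → 289.
contrast-panel cast-on: 113 × 17/16 = 120.06 → 120.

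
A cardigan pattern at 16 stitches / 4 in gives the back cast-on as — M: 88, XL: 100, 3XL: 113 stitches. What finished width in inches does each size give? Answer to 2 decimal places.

16/4 = 4 sts per in.
M: 88 / 4 = 22.000 → 22.00 in.
XL: 100 / 4 = 25.000 → 25.00 in.
3XL: 113 / 4 = 28.250 → 28.25 in.

M 22.00 inches; XL 25.00 inches; 3XL 28.25 inches.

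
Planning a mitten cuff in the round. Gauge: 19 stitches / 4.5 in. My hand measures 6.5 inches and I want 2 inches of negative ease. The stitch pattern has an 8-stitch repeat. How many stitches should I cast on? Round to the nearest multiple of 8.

Finished = 6.5 − 2 = 4.5 inches.
19 / 4.5 = 4.222 sts/in.
4.5 × 4.222 = 19.00 sts.
Nearest multiple of 8: 16.

Cast on 16 stitches.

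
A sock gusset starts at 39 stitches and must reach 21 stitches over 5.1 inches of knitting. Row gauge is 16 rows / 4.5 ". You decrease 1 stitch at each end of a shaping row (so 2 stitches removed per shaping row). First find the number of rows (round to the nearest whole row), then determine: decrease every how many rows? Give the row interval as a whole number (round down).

Decrease every 2nd row.

Rows = 5.1 × 3.556 = 18.1 → 18 rows.
Stitches to remove: 18 → 9 shaping rows (at 2 st each).
18 / 9 = 2.00 → every 2 rows.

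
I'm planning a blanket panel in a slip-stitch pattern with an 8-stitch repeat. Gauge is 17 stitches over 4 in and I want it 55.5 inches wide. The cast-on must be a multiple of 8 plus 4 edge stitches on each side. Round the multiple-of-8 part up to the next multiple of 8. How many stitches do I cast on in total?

CO 240 sts.

17 / 4 = 4.25 sts per inch.
55.5 × 4.25 = 235.88 sts.
Less 8 edge sts → 227.88 for the repeat.
Next multiple of 8: 232.
Add back 8 edge sts → 240.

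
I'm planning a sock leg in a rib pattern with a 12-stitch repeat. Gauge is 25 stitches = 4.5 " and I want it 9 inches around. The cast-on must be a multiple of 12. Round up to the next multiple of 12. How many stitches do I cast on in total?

25 / 4.5 = 5.556 sts per inch.
9 × 5.556 = 50.00 sts.
Next multiple of 12: 60.

60 stitches.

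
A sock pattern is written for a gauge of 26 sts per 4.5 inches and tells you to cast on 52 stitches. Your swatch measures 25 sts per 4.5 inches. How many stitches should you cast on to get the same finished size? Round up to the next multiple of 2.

50 stitches.

Scale factor = 25 / 26 = 0.962.
52 × 25 / 26 = 50.00 sts.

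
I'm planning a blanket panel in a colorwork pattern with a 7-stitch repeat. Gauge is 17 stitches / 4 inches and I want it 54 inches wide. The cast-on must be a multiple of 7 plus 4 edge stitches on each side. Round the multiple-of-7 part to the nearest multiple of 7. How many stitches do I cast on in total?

17 / 4 = 4.25 sts per inch.
54 × 4.25 = 229.50 sts.
Less 8 edge sts → 221.50 for the repeat.
Nearest multiple of 7: 224.
Add back 8 edge sts → 232.

CO 232 sts.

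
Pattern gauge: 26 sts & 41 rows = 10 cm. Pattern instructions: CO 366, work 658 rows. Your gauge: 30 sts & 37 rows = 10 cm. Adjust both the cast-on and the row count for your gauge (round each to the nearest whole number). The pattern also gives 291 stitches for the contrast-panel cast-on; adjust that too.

Stitches: 366 × 30/26 = 422.31 → 422.
Rows: 658 × 37/41 = 593.80 → 594.
contrast-panel cast-on: 291 × 30/26 = 335.77 → 336.

Cast on 422 stitches; work 594 rows; contrast-panel cast-on 336 stitches.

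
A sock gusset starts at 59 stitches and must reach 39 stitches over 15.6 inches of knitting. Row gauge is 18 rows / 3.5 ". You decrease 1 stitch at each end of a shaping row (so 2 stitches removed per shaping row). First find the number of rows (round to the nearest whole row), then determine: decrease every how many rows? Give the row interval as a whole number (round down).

Rows = 15.6 × 5.143 = 80.2 → 80 rows.
Stitches to remove: 20 → 10 shaping rows (at 2 st each).
80 / 10 = 8.00 → every 8 rows.

Decrease every 8th row.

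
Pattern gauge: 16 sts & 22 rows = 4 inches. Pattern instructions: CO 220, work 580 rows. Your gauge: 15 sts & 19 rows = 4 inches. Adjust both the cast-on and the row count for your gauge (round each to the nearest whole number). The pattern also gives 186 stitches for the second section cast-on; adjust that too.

Stitches: 220 × 15/16 = 206.25 → 206.
Rows: 580 × 19/22 = 500.91 → 501.
second section cast-on: 186 × 15/16 = 174.38 → 174.

Cast on 206 stitches; work 501 rows; second section cast-on 174 stitches.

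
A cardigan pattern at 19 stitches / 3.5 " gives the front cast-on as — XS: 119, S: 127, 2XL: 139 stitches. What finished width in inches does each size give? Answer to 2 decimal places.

XS 21.92 inches; S 23.39 inches; 2XL 25.61 inches.

19/3.5 = 5.429 sts per in.
XS: 119 / 5.429 = 21.921 → 21.92 in.
S: 127 / 5.429 = 23.395 → 23.39 in.
2XL: 139 / 5.429 = 25.605 → 25.61 in.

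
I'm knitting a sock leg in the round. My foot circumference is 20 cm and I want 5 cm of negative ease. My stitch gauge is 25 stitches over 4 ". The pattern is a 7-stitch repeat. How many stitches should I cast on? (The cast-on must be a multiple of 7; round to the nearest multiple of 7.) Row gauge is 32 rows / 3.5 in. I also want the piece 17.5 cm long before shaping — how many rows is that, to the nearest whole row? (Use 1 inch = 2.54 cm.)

Finished = 20 − 5 = 15 cm.
15 cm × 1/2.54 = 5.91 inches.
25/4 = 6.25 sts per in; 5.91 × 6.25 = 36.91 sts.
Nearest multiple of 7 → 35.
17.5 cm = 6.89 inches; × 9.143 = 62.99 → 63 rows.

Cast on 35 stitches; work 63 rows.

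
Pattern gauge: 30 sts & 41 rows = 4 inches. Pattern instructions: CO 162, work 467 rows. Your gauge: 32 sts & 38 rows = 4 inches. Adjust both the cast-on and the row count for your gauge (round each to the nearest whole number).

Stitches: 162 × 32/30 = 172.80 → 173.
Rows: 467 × 38/41 = 432.83 → 433.

Cast on 173 stitches; work 433 rows.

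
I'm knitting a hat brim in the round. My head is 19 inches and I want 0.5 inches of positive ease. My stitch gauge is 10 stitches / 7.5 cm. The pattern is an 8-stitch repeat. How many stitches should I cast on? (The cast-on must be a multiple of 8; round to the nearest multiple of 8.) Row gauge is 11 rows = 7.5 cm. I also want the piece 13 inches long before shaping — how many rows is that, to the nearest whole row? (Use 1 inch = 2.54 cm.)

Finished = 19 + 0.5 = 19.5 inches.
19.5 inches × 2.54 = 49.53 cm.
10/7.5 = 1.333 sts per cm; 49.53 × 1.333 = 66.04 sts.
Nearest multiple of 8 → 64.
13 inches = 33.02 cm; × 1.467 = 48.43 → 48 rows.

Cast on 64 stitches; work 48 rows.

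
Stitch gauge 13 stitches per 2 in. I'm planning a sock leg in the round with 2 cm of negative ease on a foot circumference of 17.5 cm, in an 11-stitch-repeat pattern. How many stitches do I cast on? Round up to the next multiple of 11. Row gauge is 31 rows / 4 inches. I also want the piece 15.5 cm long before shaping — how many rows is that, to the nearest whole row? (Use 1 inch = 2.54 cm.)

Finished = 17.5 − 2 = 15.5 cm.
15.5 cm × 1/2.54 = 6.10 inches.
13/2 = 6.5 sts per in; 6.10 × 6.5 = 39.67 sts.
Next multiple of 11 → 44.
15.5 cm = 6.10 inches; × 7.75 = 47.29 → 47 rows.

Cast on 44 stitches; work 47 rows.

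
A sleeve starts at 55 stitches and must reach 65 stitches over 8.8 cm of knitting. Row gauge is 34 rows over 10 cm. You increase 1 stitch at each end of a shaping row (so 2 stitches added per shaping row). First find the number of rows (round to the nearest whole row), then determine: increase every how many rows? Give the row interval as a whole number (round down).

Increase every 6th row.

Rows = 8.8 × 3.4 = 29.9 → 30 rows.
Stitches to add: 10 → 5 shaping rows (at 2 st each).
30 / 5 = 6.00 → every 6 rows.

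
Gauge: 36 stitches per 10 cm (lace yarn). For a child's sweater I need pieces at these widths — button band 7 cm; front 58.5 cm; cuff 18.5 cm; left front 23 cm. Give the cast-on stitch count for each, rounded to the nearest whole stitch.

Rate = 36/10 = 3.6 sts per cm.
button band: 7 × 3.6 = 25.20 → 25.
front: 58.5 × 3.6 = 210.60 → 211.
cuff: 18.5 × 3.6 = 66.60 → 67.
left front: 23 × 3.6 = 82.80 → 83.

button band 25; front 211; cuff 67; left front 83.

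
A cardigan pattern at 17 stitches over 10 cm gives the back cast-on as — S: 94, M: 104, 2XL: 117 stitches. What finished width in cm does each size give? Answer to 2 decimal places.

S 55.29 cm; M 61.18 cm; 2XL 68.82 cm.

17/10 = 1.7 sts per cm.
S: 94 / 1.7 = 55.294 → 55.29 cm.
M: 104 / 1.7 = 61.176 → 61.18 cm.
2XL: 117 / 1.7 = 68.824 → 68.82 cm.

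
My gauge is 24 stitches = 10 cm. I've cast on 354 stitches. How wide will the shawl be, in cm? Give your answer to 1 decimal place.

147.5 cm.

24 stitches / 10 cm = 2.4 stitches per cm.
354 / 2.4 = 147.50 cm.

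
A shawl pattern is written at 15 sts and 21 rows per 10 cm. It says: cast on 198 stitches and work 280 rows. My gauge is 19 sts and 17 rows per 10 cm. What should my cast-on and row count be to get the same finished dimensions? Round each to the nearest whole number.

Stitches: 198 × 19/15 = 250.80 → 251.
Rows: 280 × 17/21 = 226.67 → 227.

Cast on 251 stitches; work 227 rows.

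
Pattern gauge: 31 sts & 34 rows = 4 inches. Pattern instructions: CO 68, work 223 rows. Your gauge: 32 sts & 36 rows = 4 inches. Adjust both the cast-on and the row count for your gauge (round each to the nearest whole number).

Cast on 70 stitches; work 236 rows.

Stitches: 68 × 32/31 = 70.19 → 70.
Rows: 223 × 36/34 = 236.12 → 236.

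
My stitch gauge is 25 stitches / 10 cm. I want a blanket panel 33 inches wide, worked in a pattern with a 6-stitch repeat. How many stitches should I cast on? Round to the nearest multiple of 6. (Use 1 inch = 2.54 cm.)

210 stitches.

33 in = 33 × 2.54 = 83.82 cm.
25 / 10 = 2.5 sts/cm.
83.82 × 2.5 = 209.55 sts.
→ 210.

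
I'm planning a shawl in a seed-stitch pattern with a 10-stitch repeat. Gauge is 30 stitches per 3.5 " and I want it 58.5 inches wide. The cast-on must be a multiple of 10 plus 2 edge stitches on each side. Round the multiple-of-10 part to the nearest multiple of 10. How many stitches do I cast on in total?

504 stitches.

30 / 3.5 = 8.571 sts per inch.
58.5 × 8.571 = 501.43 sts.
Less 4 edge sts → 497.43 for the repeat.
Nearest multiple of 10: 500.
Add back 4 edge sts → 504.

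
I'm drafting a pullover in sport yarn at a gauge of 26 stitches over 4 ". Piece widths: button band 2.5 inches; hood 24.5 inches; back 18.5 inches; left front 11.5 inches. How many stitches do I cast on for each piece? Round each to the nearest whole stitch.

button band 16; hood 159; back 120; left front 75.

Rate = 26/4 = 6.5 sts per in.
button band: 2.5 × 6.5 = 16.25 → 16.
hood: 24.5 × 6.5 = 159.25 → 159.
back: 18.5 × 6.5 = 120.25 → 120.
left front: 11.5 × 6.5 = 74.75 → 75.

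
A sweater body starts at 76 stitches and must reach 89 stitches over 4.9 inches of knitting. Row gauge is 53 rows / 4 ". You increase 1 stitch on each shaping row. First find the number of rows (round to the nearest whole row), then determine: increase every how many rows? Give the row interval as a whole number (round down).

Rows = 4.9 × 13.25 = 64.9 → 65 rows.
Stitches to add: 13 → 13 shaping rows (at 1 st each).
65 / 13 = 5.00 → every 5 rows.

Increase every 5th row.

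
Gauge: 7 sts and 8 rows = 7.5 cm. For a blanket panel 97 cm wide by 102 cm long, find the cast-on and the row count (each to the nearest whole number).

Stitch gauge = 7/7.5 = 0.933 sts/cm; 97 × 0.933 = 90.53 → 91 sts.
Row gauge = 8/7.5 = 1.067 rows/cm; 102 × 1.067 = 108.80 → 109 rows.

Cast on 91 stitches and work 109 rows.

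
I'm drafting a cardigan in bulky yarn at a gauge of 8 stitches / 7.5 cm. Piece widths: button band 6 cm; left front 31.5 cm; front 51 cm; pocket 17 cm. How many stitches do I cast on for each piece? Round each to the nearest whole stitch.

Rate = 8/7.5 = 1.067 sts per cm.
button band: 6 × 1.067 = 6.40 → 6.
left front: 31.5 × 1.067 = 33.60 → 34.
front: 51 × 1.067 = 54.40 → 54.
pocket: 17 × 1.067 = 18.13 → 18.

button band 6; left front 34; front 54; pocket 18.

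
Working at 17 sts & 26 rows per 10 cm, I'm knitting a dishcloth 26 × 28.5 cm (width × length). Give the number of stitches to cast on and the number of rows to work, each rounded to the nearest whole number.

Stitch gauge = 17/10 = 1.7 sts/cm; 26 × 1.7 = 44.20 → 44 sts.
Row gauge = 26/10 = 2.6 rows/cm; 28.5 × 2.6 = 74.10 → 74 rows.

Cast on 44 stitches and work 74 rows.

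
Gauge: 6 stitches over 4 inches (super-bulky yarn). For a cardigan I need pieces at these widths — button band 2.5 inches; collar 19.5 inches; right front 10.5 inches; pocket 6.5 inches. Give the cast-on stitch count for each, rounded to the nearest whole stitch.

button band 4; collar 29; right front 16; pocket 10.

Rate = 6/4 = 1.5 sts per in.
button band: 2.5 × 1.5 = 3.75 → 4.
collar: 19.5 × 1.5 = 29.25 → 29.
right front: 10.5 × 1.5 = 15.75 → 16.
pocket: 6.5 × 1.5 = 9.75 → 10.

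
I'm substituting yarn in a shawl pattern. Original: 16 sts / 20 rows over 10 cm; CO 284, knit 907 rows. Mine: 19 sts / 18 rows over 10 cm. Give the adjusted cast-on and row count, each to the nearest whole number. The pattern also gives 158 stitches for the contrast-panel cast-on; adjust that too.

Cast on 337 stitches; work 816 rows; contrast-panel cast-on 188 stitches.

Stitches: 284 × 19/16 = 337.25 → 337.
Rows: 907 × 18/20 = 816.30 → 816.
contrast-panel cast-on: 158 × 19/16 = 187.62 → 188.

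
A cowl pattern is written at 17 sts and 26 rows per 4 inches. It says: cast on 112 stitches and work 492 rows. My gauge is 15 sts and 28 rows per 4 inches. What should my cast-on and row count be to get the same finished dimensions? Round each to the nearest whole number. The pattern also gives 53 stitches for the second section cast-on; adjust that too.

Cast on 99 stitches; work 530 rows; second section cast-on 47 stitches.

Stitches: 112 × 15/17 = 98.82 → 99.
Rows: 492 × 28/26 = 529.85 → 530.
second section cast-on: 53 × 15/17 = 46.76 → 47.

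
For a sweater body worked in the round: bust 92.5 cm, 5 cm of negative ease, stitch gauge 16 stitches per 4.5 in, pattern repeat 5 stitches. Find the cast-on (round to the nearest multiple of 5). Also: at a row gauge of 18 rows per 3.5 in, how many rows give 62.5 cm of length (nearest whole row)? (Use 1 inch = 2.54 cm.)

Finished = 92.5 − 5 = 87.5 cm.
87.5 cm × 1/2.54 = 34.45 inches.
16/4.5 = 3.556 sts per in; 34.45 × 3.556 = 122.48 sts.
Nearest multiple of 5 → 120.
62.5 cm = 24.61 inches; × 5.143 = 126.55 → 127 rows.

Cast on 120 stitches; work 127 rows.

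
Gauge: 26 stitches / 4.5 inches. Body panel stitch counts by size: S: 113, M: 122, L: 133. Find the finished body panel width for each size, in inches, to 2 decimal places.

26/4.5 = 5.778 sts per in.
S: 113 / 5.778 = 19.558 → 19.56 in.
M: 122 / 5.778 = 21.115 → 21.12 in.
L: 133 / 5.778 = 23.019 → 23.02 in.

S 19.56 inches; M 21.12 inches; L 23.02 inches.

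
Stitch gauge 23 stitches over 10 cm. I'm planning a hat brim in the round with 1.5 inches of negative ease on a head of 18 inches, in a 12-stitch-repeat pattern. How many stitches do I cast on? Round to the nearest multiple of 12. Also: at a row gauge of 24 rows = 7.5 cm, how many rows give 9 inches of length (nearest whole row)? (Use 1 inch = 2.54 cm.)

Cast on 96 stitches; work 73 rows.

Finished = 18 − 1.5 = 16.5 inches.
16.5 inches × 2.54 = 41.91 cm.
23/10 = 2.3 sts per cm; 41.91 × 2.3 = 96.39 sts.
Nearest multiple of 12 → 96.
9 inches = 22.86 cm; × 3.2 = 73.15 → 73 rows.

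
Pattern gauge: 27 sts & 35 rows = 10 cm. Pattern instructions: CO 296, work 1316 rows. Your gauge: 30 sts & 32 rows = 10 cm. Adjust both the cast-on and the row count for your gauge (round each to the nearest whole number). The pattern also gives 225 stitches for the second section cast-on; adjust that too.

Stitches: 296 × 30/27 = 328.89 → 329.
Rows: 1316 × 32/35 = 1203.20 → 1203.
second section cast-on: 225 × 30/27 = 250.00 → 250.

Cast on 329 stitches; work 1203 rows; second section cast-on 250 stitches.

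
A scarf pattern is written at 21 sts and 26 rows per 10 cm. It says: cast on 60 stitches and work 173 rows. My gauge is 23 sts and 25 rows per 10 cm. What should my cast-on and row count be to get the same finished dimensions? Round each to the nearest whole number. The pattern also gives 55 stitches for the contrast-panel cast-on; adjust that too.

Cast on 66 stitches; work 166 rows; contrast-panel cast-on 60 stitches.

Stitches: 60 × 23/21 = 65.71 → 66.
Rows: 173 × 25/26 = 166.35 → 166.
contrast-panel cast-on: 55 × 23/21 = 60.24 → 60.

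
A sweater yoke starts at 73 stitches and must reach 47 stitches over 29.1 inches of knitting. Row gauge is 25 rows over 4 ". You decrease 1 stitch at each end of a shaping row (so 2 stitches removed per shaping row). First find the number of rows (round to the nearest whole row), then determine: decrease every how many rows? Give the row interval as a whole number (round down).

Decrease every 14th row.

Rows = 29.1 × 6.25 = 181.9 → 182 rows.
Stitches to remove: 26 → 13 shaping rows (at 2 st each).
182 / 13 = 14.00 → every 14 rows.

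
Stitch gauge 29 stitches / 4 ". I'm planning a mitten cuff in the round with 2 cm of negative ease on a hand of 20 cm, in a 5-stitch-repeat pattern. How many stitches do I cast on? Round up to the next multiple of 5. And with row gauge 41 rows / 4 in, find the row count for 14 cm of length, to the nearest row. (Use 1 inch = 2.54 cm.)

Finished = 20 − 2 = 18 cm.
18 cm × 1/2.54 = 7.09 inches.
29/4 = 7.25 sts per in; 7.09 × 7.25 = 51.38 sts.
Next multiple of 5 → 55.
14 cm = 5.51 inches; × 10.25 = 56.50 → 56 rows.

Cast on 55 stitches; work 56 rows.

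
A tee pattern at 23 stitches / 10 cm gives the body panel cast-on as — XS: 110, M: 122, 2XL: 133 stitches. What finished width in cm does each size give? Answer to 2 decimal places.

XS 47.83 cm; M 53.04 cm; 2XL 57.83 cm.

23/10 = 2.3 sts per cm.
XS: 110 / 2.3 = 47.826 → 47.83 cm.
M: 122 / 2.3 = 53.043 → 53.04 cm.
2XL: 133 / 2.3 = 57.826 → 57.83 cm.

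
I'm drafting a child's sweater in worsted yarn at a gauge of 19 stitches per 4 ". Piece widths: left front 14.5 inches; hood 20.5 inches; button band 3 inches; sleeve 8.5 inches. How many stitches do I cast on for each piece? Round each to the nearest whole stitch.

Rate = 19/4 = 4.75 sts per in.
left front: 14.5 × 4.75 = 68.88 → 69.
hood: 20.5 × 4.75 = 97.38 → 97.
button band: 3 × 4.75 = 14.25 → 14.
sleeve: 8.5 × 4.75 = 40.38 → 40.

left front 69; hood 97; button band 14; sleeve 40.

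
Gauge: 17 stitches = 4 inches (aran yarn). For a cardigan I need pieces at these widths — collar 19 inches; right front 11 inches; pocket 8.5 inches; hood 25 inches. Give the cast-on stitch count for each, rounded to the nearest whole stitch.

Rate = 17/4 = 4.25 sts per in.
collar: 19 × 4.25 = 80.75 → 81.
right front: 11 × 4.25 = 46.75 → 47.
pocket: 8.5 × 4.25 = 36.12 → 36.
hood: 25 × 4.25 = 106.25 → 106.

collar 81; right front 47; pocket 36; hood 106.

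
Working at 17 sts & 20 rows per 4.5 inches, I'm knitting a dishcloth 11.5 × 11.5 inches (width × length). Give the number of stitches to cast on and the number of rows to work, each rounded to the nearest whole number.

Stitch gauge = 17/4.5 = 3.778 sts/in; 11.5 × 3.778 = 43.44 → 43 sts.
Row gauge = 20/4.5 = 4.444 rows/in; 11.5 × 4.444 = 51.11 → 51 rows.

Cast on 43 stitches and work 51 rows.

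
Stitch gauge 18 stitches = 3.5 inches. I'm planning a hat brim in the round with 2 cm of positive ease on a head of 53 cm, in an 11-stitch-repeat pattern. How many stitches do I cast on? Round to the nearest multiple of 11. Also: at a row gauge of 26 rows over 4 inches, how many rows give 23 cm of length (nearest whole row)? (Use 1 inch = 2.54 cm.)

Finished = 53 + 2 = 55 cm.
55 cm × 1/2.54 = 21.65 inches.
18/3.5 = 5.143 sts per in; 21.65 × 5.143 = 111.36 sts.
Nearest multiple of 11 → 110.
23 cm = 9.06 inches; × 6.5 = 58.86 → 59 rows.

Cast on 110 stitches; work 59 rows.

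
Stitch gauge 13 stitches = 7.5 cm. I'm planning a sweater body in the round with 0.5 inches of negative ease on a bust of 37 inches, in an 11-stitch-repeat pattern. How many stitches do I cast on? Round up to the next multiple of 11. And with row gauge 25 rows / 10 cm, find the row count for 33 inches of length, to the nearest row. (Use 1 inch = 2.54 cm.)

Finished = 37 − 0.5 = 36.5 inches.
36.5 inches × 2.54 = 92.71 cm.
13/7.5 = 1.733 sts per cm; 92.71 × 1.733 = 160.70 sts.
Next multiple of 11 → 165.
33 inches = 83.82 cm; × 2.5 = 209.55 → 210 rows.

Cast on 165 stitches; work 210 rows.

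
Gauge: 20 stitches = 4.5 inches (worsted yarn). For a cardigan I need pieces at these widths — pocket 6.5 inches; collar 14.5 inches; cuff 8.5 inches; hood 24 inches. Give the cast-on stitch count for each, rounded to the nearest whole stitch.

Rate = 20/4.5 = 4.444 sts per in.
pocket: 6.5 × 4.444 = 28.89 → 29.
collar: 14.5 × 4.444 = 64.44 → 64.
cuff: 8.5 × 4.444 = 37.78 → 38.
hood: 24 × 4.444 = 106.67 → 107.

pocket 29; collar 64; cuff 38; hood 107.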